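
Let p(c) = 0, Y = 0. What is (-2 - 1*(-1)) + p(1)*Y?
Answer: -1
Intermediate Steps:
(-2 - 1*(-1)) + p(1)*Y = (-2 - 1*(-1)) + 0*0 = (-2 + 1) + 0 = -1 + 0 = -1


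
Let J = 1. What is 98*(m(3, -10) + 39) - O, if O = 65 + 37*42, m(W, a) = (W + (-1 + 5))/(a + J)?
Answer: 19141/9 ≈ 2126.8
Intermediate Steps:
m(W, a) = (4 + W)/(1 + a) (m(W, a) = (W + (-1 + 5))/(a + 1) = (W + 4)/(1 + a) = (4 + W)/(1 + a))
O = 1619 (O = 65 + 1554 = 1619)
98*(m(3, -10) + 39) - O = 98*((4 + 3)/(1 - 10) + 39) - 1*1619 = 98*(7/(-9) + 39) - 1619 = 98*(-⅑*7 + 39) - 1619 = 98*(-7/9 + 39) - 1619 = 98*(344/9) - 1619 = 33712/9 - 1619 = 19141/9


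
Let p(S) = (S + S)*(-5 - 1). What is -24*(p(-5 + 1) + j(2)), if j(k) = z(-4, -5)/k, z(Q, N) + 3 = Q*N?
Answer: -1356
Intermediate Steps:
z(Q, N) = -3 + N*Q (z(Q, N) = -3 + Q*N = -3 + N*Q)
p(S) = -12*S (p(S) = (2*S)*(-6) = -12*S)
j(k) = 17/k (j(k) = (-3 - 5*(-4))/k = (-3 + 20)/k = 17/k)
-24*(p(-5 + 1) + j(2)) = -24*(-12*(-5 + 1) + 17/2) = -24*(-12*(-4) + 17*(½)) = -24*(48 + 17/2) = -24*113/2 = -1356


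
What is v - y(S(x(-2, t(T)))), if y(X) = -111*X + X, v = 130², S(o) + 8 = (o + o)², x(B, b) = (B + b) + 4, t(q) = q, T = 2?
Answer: 23060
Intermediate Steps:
x(B, b) = 4 + B + b
S(o) = -8 + 4*o² (S(o) = -8 + (o + o)² = -8 + (2*o)² = -8 + 4*o²)
v = 16900
y(X) = -110*X
v - y(S(x(-2, t(T)))) = 16900 - (-110)*(-8 + 4*(4 - 2 + 2)²) = 16900 - (-110)*(-8 + 4*4²) = 16900 - (-110)*(-8 + 4*16) = 16900 - (-110)*(-8 + 64) = 16900 - (-110)*56 = 16900 - 1*(-6160) = 16900 + 6160 = 23060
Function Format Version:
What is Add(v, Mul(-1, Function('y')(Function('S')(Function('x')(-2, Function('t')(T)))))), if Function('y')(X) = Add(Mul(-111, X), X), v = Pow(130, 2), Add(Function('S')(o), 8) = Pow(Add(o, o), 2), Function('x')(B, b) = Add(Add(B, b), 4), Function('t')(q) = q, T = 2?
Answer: 23060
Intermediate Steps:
Function('x')(B, b) = Add(4, B, b)
Function('S')(o) = Add(-8, Mul(4, Pow(o, 2))) (Function('S')(o) = Add(-8, Pow(Add(o, o), 2)) = Add(-8, Pow(Mul(2, o), 2)) = Add(-8, Mul(4, Pow(o, 2))))
v = 16900
Function('y')(X) = Mul(-110, X)
Add(v, Mul(-1, Function('y')(Function('S')(Function('x')(-2, Function('t')(T)))))) = Add(16900, Mul(-1, Mul(-110, Add(-8, Mul(4, Pow(Add(4, -2, 2), 2)))))) = Add(16900, Mul(-1, Mul(-110, Add(-8, Mul(4, Pow(4, 2)))))) = Add(16900, Mul(-1, Mul(-110, Add(-8, Mul(4, 16))))) = Add(16900, Mul(-1, Mul(-110, Add(-8, 64)))) = Add(16900, Mul(-1, Mul(-110, 56))) = Add(16900, Mul(-1, -6160)) = Add(16900, 6160) = 23060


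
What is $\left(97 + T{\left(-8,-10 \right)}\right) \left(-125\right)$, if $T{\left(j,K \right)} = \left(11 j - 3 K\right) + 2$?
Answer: $-5125$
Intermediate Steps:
$T{\left(j,K \right)} = 2 - 3 K + 11 j$ ($T{\left(j,K \right)} = \left(- 3 K + 11 j\right) + 2 = 2 - 3 K + 11 j$)
$\left(97 + T{\left(-8,-10 \right)}\right) \left(-125\right) = \left(97 + \left(2 - -30 + 11 \left(-8\right)\right)\right) \left(-125\right) = \left(97 + \left(2 + 30 - 88\right)\right) \left(-125\right) = \left(97 - 56\right) \left(-125\right) = 41 \left(-125\right) = -5125$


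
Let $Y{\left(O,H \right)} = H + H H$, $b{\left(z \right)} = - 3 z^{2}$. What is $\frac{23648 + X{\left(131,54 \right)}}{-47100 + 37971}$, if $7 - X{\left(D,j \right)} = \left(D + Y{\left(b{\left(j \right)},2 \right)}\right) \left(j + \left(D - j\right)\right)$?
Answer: $- \frac{5708}{9129} \approx -0.62526$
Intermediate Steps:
$Y{\left(O,H \right)} = H + H^{2}$
$X{\left(D,j \right)} = 7 - D \left(6 + D\right)$ ($X{\left(D,j \right)} = 7 - \left(D + 2 \left(1 + 2\right)\right) \left(j + \left(D - j\right)\right) = 7 - \left(D + 2 \cdot 3\right) D = 7 - \left(D + 6\right) D = 7 - \left(6 + D\right) D = 7 - D \left(6 + D\right)$)
$\frac{23648 + X{\left(131,54 \right)}}{-47100 + 37971} = \frac{23648 - 17940}{-47100 + 37971} = \frac{23648 - 17940}{-9129} = \left(23648 - 17940\right) \left(- \frac{1}{9129}\right) = 5708 \left(- \frac{1}{9129}\right) = - \frac{5708}{9129}$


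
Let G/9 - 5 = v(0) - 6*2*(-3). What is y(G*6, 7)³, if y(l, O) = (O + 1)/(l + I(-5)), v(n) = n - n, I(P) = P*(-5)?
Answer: 512/11224377919 ≈ 4.5615e-8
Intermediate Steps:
I(P) = -5*P
v(n) = 0
G = 369 (G = 45 + 9*(0 - 6*2*(-3)) = 45 + 9*(0 - 12*(-3)) = 45 + 9*(0 - 1*(-36)) = 45 + 9*(0 + 36) = 45 + 9*36 = 45 + 324 = 369)
y(l, O) = (1 + O)/(25 + l) (y(l, O) = (O + 1)/(l - 5*(-5)) = (1 + O)/(l + 25) = (1 + O)/(25 + l))
y(G*6, 7)³ = ((1 + 7)/(25 + 369*6))³ = (8/(25 + 2214))³ = (8/2239)³ = 512/11224377919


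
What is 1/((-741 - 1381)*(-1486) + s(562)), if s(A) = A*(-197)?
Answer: 1/3042578 ≈ 3.2867e-7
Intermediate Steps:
s(A) = -197*A
1/((-741 - 1381)*(-1486) + s(562)) = 1/((-741 - 1381)*(-1486) - 197*562) = 1/(-2122*(-1486) - 110714) = 1/(3153292 - 110714) = 1/3042578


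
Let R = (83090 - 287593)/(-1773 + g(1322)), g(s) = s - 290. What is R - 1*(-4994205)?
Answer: 284685416/57 ≈ 4.9945e+6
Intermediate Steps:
g(s) = -290 + s
R = 15731/57 (R = (83090 - 287593)/(-1773 + (-290 + 1322)) = -204503/(-1773 + 1032) = -204503/(-741) = -204503*(-1/741) = 15731/57 ≈ 275.98)
R - 1*(-4994205) = 15731/57 - 1*(-4994205) = 15731/57 + 4994205 = 284685416/57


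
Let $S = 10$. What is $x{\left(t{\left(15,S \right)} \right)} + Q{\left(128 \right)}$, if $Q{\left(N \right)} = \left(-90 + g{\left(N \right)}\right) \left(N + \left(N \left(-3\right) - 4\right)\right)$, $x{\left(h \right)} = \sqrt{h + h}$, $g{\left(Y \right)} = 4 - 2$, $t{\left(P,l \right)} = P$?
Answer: $22880 + \sqrt{30} \approx 22885.0$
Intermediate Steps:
$g{\left(Y \right)} = 2$ ($g{\left(Y \right)} = 4 - 2 = 2$)
$x{\left(h \right)} = \sqrt{2} \sqrt{h}$ ($x{\left(h \right)} = \sqrt{2 h} = \sqrt{2} \sqrt{h}$)
$Q{\left(N \right)} = 352 + 176 N$ ($Q{\left(N \right)} = \left(-90 + 2\right) \left(N + \left(N \left(-3\right) - 4\right)\right) = - 88 \left(N - \left(4 + 3 N\right)\right) = - 88 \left(-4 - 2 N\right) = 352 + 176 N$)
$x{\left(t{\left(15,S \right)} \right)} + Q{\left(128 \right)} = \sqrt{2} \sqrt{15} + \left(352 + 176 \cdot 128\right) = \sqrt{30} + \left(352 + 22528\right) = \sqrt{30} + 22880 = 22880 + \sqrt{30}$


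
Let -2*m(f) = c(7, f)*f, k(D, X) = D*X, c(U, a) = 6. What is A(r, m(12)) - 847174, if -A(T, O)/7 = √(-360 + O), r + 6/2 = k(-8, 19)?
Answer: -847174 - 42*I*√11 ≈ -8.4717e+5 - 139.3*I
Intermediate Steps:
m(f) = -3*f
r = -155 (r = -3 - 8*19 = -3 - 152 = -155)
A(T, O) = -7*√(-360 + O)
A(r, m(12)) - 847174 = -7*√(-360 - 3*12) - 847174 = -7*√(-360 - 36) - 847174 = -42*I*√11 - 847174 = -847174 - 42*I*√11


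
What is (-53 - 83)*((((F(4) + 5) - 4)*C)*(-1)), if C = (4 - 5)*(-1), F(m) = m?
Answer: 680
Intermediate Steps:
C = 1 (C = -1*(-1) = 1)
(-53 - 83)*((((F(4) + 5) - 4)*C)*(-1)) = (-53 - 83)*((((4 + 5) - 4)*1)*(-1)) = -136*(9 - 4)*1*(-1) = -136*5*1*(-1) = -680*(-1) = -136*(-5) = 680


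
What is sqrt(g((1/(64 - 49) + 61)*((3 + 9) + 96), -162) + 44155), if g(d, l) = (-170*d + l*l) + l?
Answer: I*sqrt(1050947) ≈ 1025.2*I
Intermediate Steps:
g(d, l) = l + l**2 - 170*d (g(d, l) = (-170*d + l**2) + l = (l**2 - 170*d) + l = l + l**2 - 170*d)
sqrt(g((1/(64 - 49) + 61)*((3 + 9) + 96), -162) + 44155) = sqrt((-162 + (-162)**2 - 170*(1/(64 - 49) + 61)*((3 + 9) + 96)) + 44155) = sqrt((-162 + 26244 - 170*(1/15 + 61)*(12 + 96)) + 44155) = sqrt((-162 + 26244 - 170*(1/15 + 61)*108) + 44155) = sqrt((-162 + 26244 - 31144*108/3) + 44155) = sqrt((-162 + 26244 - 170*32976/5) + 44155) = sqrt((-162 + 26244 - 1121184) + 44155) = sqrt(-1095102 + 44155) = sqrt(-1050947) = I*sqrt(1050947)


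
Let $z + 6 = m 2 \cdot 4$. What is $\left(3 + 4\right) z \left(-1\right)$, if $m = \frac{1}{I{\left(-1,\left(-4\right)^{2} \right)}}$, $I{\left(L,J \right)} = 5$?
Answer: $\frac{154}{5} \approx 30.8$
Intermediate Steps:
$m = \frac{1}{5} \approx 0.2$
$z = - \frac{22}{5}$ ($z = -6 + \frac{1}{5} \cdot 2 \cdot 4 = -6 + \frac{2}{5} \cdot 4 = -6 + \frac{8}{5} = - \frac{22}{5} \approx -4.4$)
$\left(3 + 4\right) z \left(-1\right) = \left(3 + 4\right) \left(- \frac{22}{5}\right) \left(-1\right) = 7 \left(- \frac{22}{5}\right) \left(-1\right) = \left(- \frac{154}{5}\right) \left(-1\right) = \frac{154}{5}$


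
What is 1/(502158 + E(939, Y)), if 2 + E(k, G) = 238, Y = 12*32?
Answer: 1/502394 ≈ 1.9905e-6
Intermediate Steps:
Y = 384
E(k, G) = 236 (E(k, G) = -2 + 238 = 236)
1/(502158 + E(939, Y)) = 1/(502158 + 236) = 1/502394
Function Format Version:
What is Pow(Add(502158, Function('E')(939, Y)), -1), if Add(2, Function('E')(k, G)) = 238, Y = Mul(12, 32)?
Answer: Rational(1, 502394) ≈ 1.9905e-6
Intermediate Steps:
Y = 384
Function('E')(k, G) = 236 (Function('E')(k, G) = Add(-2, 238) = 236)
Pow(Add(502158, Function('E')(939, Y)), -1) = Pow(Add(502158, 236), -1) = Pow(502394, -1) = Rational(1, 502394)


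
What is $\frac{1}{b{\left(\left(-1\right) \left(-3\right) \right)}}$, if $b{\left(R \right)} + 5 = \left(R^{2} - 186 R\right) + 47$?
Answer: $- \frac{1}{507} \approx -0.0019724$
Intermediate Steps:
$b{\left(R \right)} = 42 + R^{2} - 186 R$ ($b{\left(R \right)} = -5 + \left(\left(R^{2} - 186 R\right) + 47\right) = -5 + \left(47 + R^{2} - 186 R\right) = 42 + R^{2} - 186 R$)
$\frac{1}{b{\left(\left(-1\right) \left(-3\right) \right)}} = \frac{1}{42 + \left(\left(-1\right) \left(-3\right)\right)^{2} - 186 \left(\left(-1\right) \left(-3\right)\right)} = \frac{1}{42 + 3^{2} - 558} = \frac{1}{42 + 9 - 558} = \frac{1}{-507} = - \frac{1}{507}$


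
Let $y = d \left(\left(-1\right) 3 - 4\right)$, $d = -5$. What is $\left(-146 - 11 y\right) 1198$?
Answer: $-636138$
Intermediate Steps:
$y = 35$ ($y = - 5 \left(\left(-1\right) 3 - 4\right) = - 5 \left(-3 - 4\right) = \left(-5\right) \left(-7\right) = 35$)
$\left(-146 - 11 y\right) 1198 = \left(-146 - 385\right) 1198 = \left(-531\right) 1198 = -636138$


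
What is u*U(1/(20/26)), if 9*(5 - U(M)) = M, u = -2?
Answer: -437/45 ≈ -9.7111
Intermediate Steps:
U(M) = 5 - M/9
u*U(1/(20/26)) = -2*(5 - 1/(9*(20/26))) = -2*(5 - 1/(9*(20*(1/26)))) = -2*(5 - 1/(9*10/13)) = -2*(5 - 1/9*13/10) = -2*(5 - 13/90) = -2*437/90 = -437/45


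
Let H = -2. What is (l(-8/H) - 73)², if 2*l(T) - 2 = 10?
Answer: 4489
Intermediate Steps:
l(T) = 6 (l(T) = 1 + (½)*10 = 1 + 5 = 6)
(l(-8/H) - 73)² = (6 - 73)² = (-67)² = 4489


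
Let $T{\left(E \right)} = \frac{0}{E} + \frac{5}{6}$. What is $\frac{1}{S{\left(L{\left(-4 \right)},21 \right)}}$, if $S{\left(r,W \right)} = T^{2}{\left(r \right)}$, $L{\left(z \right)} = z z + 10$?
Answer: $\frac{36}{25} \approx 1.44$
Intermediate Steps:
$L{\left(z \right)} = 10 + z^{2}$ ($L{\left(z \right)} = z^{2} + 10 = 10 + z^{2}$)
$T{\left(E \right)} = \frac{5}{6}$ ($T{\left(E \right)} = 0 + 5 \cdot \frac{1}{6} = 0 + \frac{5}{6} = \frac{5}{6}$)
$S{\left(r,W \right)} = \frac{25}{36}$ ($S{\left(r,W \right)} = \left(\frac{5}{6}\right)^{2} = \frac{25}{36}$)
$\frac{1}{S{\left(L{\left(-4 \right)},21 \right)}} = \frac{1}{\frac{25}{36}} = \frac{36}{25}$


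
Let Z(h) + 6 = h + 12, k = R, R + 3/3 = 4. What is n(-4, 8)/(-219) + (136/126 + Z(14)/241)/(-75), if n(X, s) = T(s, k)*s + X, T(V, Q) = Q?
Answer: -8879804/83126925 ≈ -0.10682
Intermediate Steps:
R = 3 (R = -1 + 4 = 3)
k = 3
Z(h) = 6 + h (Z(h) = -6 + (h + 12) = -6 + (12 + h) = 6 + h)
n(X, s) = X + 3*s (n(X, s) = 3*s + X = X + 3*s)
n(-4, 8)/(-219) + (136/126 + Z(14)/241)/(-75) = (-4 + 3*8)/(-219) + (136/126 + (6 + 14)/241)/(-75) = (-4 + 24)*(-1/219) + (136*(1/126) + 20*(1/241))*(-1/75) = 20*(-1/219) + (68/63 + 20/241)*(-1/75) = -20/219 + (17648/15183)*(-1/75) = -20/219 - 17648/1138725 = -8879804/83126925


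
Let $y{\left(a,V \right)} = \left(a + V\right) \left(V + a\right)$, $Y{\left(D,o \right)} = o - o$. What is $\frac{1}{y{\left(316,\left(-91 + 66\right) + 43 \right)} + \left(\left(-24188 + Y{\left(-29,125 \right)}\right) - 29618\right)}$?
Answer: $\frac{1}{57750} \approx 1.7316 \cdot 10^{-5}$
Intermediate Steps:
$Y{\left(D,o \right)} = 0$
$y{\left(a,V \right)} = \left(V + a\right)^{2}$ ($y{\left(a,V \right)} = \left(V + a\right) \left(V + a\right) = \left(V + a\right)^{2}$)
$\frac{1}{y{\left(316,\left(-91 + 66\right) + 43 \right)} + \left(\left(-24188 + Y{\left(-29,125 \right)}\right) - 29618\right)} = \frac{1}{\left(\left(\left(-91 + 66\right) + 43\right) + 316\right)^{2} + \left(\left(-24188 + 0\right) - 29618\right)} = \frac{1}{\left(\left(-25 + 43\right) + 316\right)^{2} - 53806} = \frac{1}{\left(18 + 316\right)^{2} - 53806} = \frac{1}{334^{2} - 53806} = \frac{1}{111556 - 53806} = \frac{1}{57750}$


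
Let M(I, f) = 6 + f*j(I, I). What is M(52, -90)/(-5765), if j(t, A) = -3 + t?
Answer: 4404/5765 ≈ 0.76392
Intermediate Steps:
M(I, f) = 6 + f*(-3 + I)
M(52, -90)/(-5765) = (6 - 90*(-3 + 52))/(-5765) = (6 - 90*49)*(-1/5765) = (6 - 4410)*(-1/5765) = -4404*(-1/5765) = 4404/5765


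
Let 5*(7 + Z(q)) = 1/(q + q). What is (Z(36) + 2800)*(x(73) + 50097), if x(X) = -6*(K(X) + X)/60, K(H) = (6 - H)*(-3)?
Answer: 62930039347/450 ≈ 1.3984e+8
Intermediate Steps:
K(H) = -18 + 3*H
Z(q) = -7 + 1/(10*q) (Z(q) = -7 + 1/(5*(q + q)) = -7 + 1/(5*((2*q))) = -7 + (1/(2*q))/5 = -7 + 1/(10*q))
x(X) = 9/5 - 2*X/5 (x(X) = -6*((-18 + 3*X) + X)/60 = -6*(-18 + 4*X)*(1/60) = (108 - 24*X)*(1/60) = 9/5 - 2*X/5)
(Z(36) + 2800)*(x(73) + 50097) = ((-7 + (1/10)/36) + 2800)*((9/5 - 2/5*73) + 50097) = ((-7 + (1/10)*(1/36)) + 2800)*((9/5 - 146/5) + 50097) = ((-7 + 1/360) + 2800)*(-137/5 + 50097) = (-2519/360 + 2800)*(250348/5) = (1005481/360)*(250348/5) = 62930039347/450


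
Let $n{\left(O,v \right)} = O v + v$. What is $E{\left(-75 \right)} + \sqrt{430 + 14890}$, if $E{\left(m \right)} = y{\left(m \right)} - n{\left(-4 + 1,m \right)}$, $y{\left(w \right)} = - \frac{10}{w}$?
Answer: $- \frac{2248}{15} + 2 \sqrt{3830} \approx -26.093$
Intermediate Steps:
$n{\left(O,v \right)} = v + O v$
$E{\left(m \right)} = - \frac{10}{m} + 2 m$ ($E{\left(m \right)} = - \frac{10}{m} - m \left(1 + \left(-4 + 1\right)\right) = - \frac{10}{m} - m \left(1 - 3\right) = - \frac{10}{m} - m \left(-2\right) = - \frac{10}{m} - - 2 m = - \frac{10}{m} + 2 m$)
$E{\left(-75 \right)} + \sqrt{430 + 14890} = \left(- \frac{10}{-75} + 2 \left(-75\right)\right) + \sqrt{430 + 14890} = \left(\left(-10\right) \left(- \frac{1}{75}\right) - 150\right) + \sqrt{15320} = \left(\frac{2}{15} - 150\right) + 2 \sqrt{3830} = - \frac{2248}{15} + 2 \sqrt{3830}$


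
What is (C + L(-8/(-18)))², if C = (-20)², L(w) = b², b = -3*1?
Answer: 167281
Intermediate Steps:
b = -3
L(w) = 9 (L(w) = (-3)² = 9)
C = 400
(C + L(-8/(-18)))² = (400 + 9)² = 409² = 167281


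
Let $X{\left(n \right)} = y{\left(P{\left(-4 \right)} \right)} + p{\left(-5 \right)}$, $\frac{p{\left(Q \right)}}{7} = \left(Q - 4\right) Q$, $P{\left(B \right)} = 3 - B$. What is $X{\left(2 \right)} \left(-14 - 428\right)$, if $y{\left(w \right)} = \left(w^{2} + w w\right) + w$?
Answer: $-185640$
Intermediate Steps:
$y{\left(w \right)} = w + 2 w^{2}$ ($y{\left(w \right)} = \left(w^{2} + w^{2}\right) + w = 2 w^{2} + w = w + 2 w^{2}$)
$p{\left(Q \right)} = 7 Q \left(-4 + Q\right)$ ($p{\left(Q \right)} = 7 \left(Q - 4\right) Q = 7 \left(-4 + Q\right) Q = 7 Q \left(-4 + Q\right)$)
$X{\left(n \right)} = 420$ ($X{\left(n \right)} = \left(3 - -4\right) \left(1 + 2 \left(3 - -4\right)\right) + 7 \left(-5\right) \left(-4 - 5\right) = \left(3 + 4\right) \left(1 + 2 \left(3 + 4\right)\right) + 7 \left(-5\right) \left(-9\right) = 7 \left(1 + 2 \cdot 7\right) + 315 = 7 \left(1 + 14\right) + 315 = 7 \cdot 15 + 315 = 105 + 315 = 420$)
$X{\left(2 \right)} \left(-14 - 428\right) = 420 \left(-14 - 428\right) = 420 \left(-442\right) = -185640$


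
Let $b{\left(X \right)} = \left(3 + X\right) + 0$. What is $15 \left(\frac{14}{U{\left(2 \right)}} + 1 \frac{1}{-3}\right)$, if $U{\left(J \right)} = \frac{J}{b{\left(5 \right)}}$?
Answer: $835$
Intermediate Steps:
$b{\left(X \right)} = 3 + X$
$U{\left(J \right)} = \frac{J}{8}$ ($U{\left(J \right)} = \frac{J}{3 + 5} = \frac{J}{8}$)
$15 \left(\frac{14}{U{\left(2 \right)}} + 1 \frac{1}{-3}\right) = 15 \left(\frac{14}{\frac{1}{8} \cdot 2} + 1 \frac{1}{-3}\right) = 15 \left(14 \frac{1}{\frac{1}{4}} + 1 \left(- \frac{1}{3}\right)\right) = 15 \left(14 \cdot 4 - \frac{1}{3}\right) = 15 \left(56 - \frac{1}{3}\right) = 15 \cdot \frac{167}{3} = 835$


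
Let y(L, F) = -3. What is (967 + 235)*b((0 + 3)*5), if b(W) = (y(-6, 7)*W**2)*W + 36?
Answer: -12126978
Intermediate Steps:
b(W) = 36 - 3*W**3 (b(W) = (-3*W**2)*W + 36 = -3*W**3 + 36 = 36 - 3*W**3)
(967 + 235)*b((0 + 3)*5) = (967 + 235)*(36 - 3*125*(0 + 3)**3) = 1202*(36 - 3*(3*5)**3) = 1202*(36 - 3*15**3) = 1202*(36 - 3*3375) = 1202*(36 - 10125) = 1202*(-10089) = -12126978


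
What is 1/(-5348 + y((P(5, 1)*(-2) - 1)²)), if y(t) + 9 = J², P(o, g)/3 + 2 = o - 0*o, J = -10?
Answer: -1/5257 ≈ -0.00019022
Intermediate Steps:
P(o, g) = -6 + 3*o (P(o, g) = -6 + 3*(o - 0*o) = -6 + 3*(o - 1*0) = -6 + 3*(o + 0) = -6 + 3*o)
y(t) = 91 (y(t) = -9 + (-10)² = -9 + 100 = 91)
1/(-5348 + y((P(5, 1)*(-2) - 1)²)) = 1/(-5348 + 91) = 1/(-5257) = -1/5257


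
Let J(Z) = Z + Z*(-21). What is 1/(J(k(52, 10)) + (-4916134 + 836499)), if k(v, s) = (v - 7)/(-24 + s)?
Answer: -7/28556995 ≈ -2.4512e-7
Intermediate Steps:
k(v, s) = (-7 + v)/(-24 + s)
J(Z) = -20*Z (J(Z) = Z - 21*Z = -20*Z)
1/(J(k(52, 10)) + (-4916134 + 836499)) = 1/(-20*(-7 + 52)/(-24 + 10) + (-4916134 + 836499)) = 1/(-20*45/(-14) - 4079635) = 1/(-(-10)*45/7 - 4079635) = 1/(-20*(-45/14) - 4079635) = 1/(450/7 - 4079635) = 1/(-28556995/7) = -7/28556995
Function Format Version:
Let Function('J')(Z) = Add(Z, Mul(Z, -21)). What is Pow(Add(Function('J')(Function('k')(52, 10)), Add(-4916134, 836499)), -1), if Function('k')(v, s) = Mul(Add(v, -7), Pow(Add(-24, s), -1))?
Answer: Rational(-7, 28556995) ≈ -2.4512e-7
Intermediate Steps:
Function('k')(v, s) = Mul(Pow(Add(-24, s), -1), Add(-7, v)) (Function('k')(v, s) = Mul(Add(-7, v), Pow(Add(-24, s), -1)) = Mul(Pow(Add(-24, s), -1), Add(-7, v)))
Function('J')(Z) = Mul(-20, Z) (Function('J')(Z) = Add(Z, Mul(-21, Z)) = Mul(-20, Z))
Pow(Add(Function('J')(Function('k')(52, 10)), Add(-4916134, 836499)), -1) = Pow(Add(Mul(-20, Mul(Pow(Add(-24, 10), -1), Add(-7, 52))), Add(-4916134, 836499)), -1) = Pow(Add(Mul(-20, Mul(Pow(-14, -1), 45)), -4079635), -1) = Pow(Add(Mul(-20, Mul(Rational(-1, 14), 45)), -4079635), -1) = Pow(Add(Mul(-20, Rational(-45, 14)), -4079635), -1) = Pow(Add(Rational(450, 7), -4079635), -1) = Pow(Rational(-28556995, 7), -1) = Rational(-7, 28556995)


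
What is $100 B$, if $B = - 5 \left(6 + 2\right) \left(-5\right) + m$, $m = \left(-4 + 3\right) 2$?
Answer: $19800$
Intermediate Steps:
$m = -2$ ($m = \left(-1\right) 2 = -2$)
$B = 198$ ($B = - 5 \left(6 + 2\right) \left(-5\right) - 2 = - 5 \cdot 8 \left(-5\right) - 2 = \left(-5\right) \left(-40\right) - 2 = 200 - 2 = 198$)
$100 B = 100 \cdot 198 = 19800$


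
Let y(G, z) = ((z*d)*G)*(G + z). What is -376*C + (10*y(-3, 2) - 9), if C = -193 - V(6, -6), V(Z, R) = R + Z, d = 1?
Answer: 72619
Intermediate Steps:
y(G, z) = G*z*(G + z) (y(G, z) = ((z*1)*G)*(G + z) = (z*G)*(G + z) = (G*z)*(G + z) = G*z*(G + z))
C = -193 (C = -193 - (-6 + 6) = -193 - 1*0 = -193 + 0 = -193)
-376*C + (10*y(-3, 2) - 9) = -376*(-193) + (10*(-3*2*(-3 + 2)) - 9) = 72568 + (10*(-3*2*(-1)) - 9) = 72568 + (10*6 - 9) = 72568 + (60 - 9) = 72568 + 51 = 72619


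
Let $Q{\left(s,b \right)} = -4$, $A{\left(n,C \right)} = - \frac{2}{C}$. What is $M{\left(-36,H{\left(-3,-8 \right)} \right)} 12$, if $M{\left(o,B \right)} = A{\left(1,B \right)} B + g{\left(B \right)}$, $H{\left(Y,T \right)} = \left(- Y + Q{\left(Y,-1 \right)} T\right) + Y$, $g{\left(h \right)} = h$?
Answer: $360$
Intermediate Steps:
$H{\left(Y,T \right)} = - 4 T$ ($H{\left(Y,T \right)} = \left(- Y - 4 T\right) + Y = - 4 T$)
$M{\left(o,B \right)} = -2 + B$ ($M{\left(o,B \right)} = - \frac{2}{B} B + B = -2 + B$)
$M{\left(-36,H{\left(-3,-8 \right)} \right)} 12 = \left(-2 - -32\right) 12 = \left(-2 + 32\right) 12 = 30 \cdot 12 = 360$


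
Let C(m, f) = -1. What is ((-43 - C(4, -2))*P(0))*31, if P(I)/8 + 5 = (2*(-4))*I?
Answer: 52080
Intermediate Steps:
P(I) = -40 - 64*I (P(I) = -40 + 8*((2*(-4))*I) = -40 + 8*(-8*I) = -40 - 64*I)
((-43 - C(4, -2))*P(0))*31 = ((-43 - 1*(-1))*(-40 - 64*0))*31 = ((-43 + 1)*(-40 + 0))*31 = -42*(-40)*31 = 1680*31 = 52080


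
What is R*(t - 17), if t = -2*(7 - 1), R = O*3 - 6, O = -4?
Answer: 522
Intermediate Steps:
R = -18 (R = -4*3 - 6 = -12 - 6 = -18)
t = -12 (t = -2*6 = -12)
R*(t - 17) = -18*(-12 - 17) = -18*(-29) = 522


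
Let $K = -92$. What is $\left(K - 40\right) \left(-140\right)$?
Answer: $18480$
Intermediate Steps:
$\left(K - 40\right) \left(-140\right) = \left(-92 - 40\right) \left(-140\right) = \left(-132\right) \left(-140\right) = 18480$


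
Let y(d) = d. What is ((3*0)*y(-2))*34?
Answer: 0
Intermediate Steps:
((3*0)*y(-2))*34 = ((3*0)*(-2))*34 = (0*(-2))*34 = 0*34 = 0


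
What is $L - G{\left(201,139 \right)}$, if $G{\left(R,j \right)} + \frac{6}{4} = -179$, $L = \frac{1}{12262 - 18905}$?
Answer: $\frac{2398121}{13286} \approx 180.5$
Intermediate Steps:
$L = - \frac{1}{6643}$ ($L = \frac{1}{-6643} = - \frac{1}{6643} \approx -0.00015053$)
$G{\left(R,j \right)} = - \frac{361}{2}$ ($G{\left(R,j \right)} = - \frac{3}{2} - 179 = - \frac{361}{2}$)
$L - G{\left(201,139 \right)} = - \frac{1}{6643} - - \frac{361}{2} = - \frac{1}{6643} + \frac{361}{2} = \frac{2398121}{13286}$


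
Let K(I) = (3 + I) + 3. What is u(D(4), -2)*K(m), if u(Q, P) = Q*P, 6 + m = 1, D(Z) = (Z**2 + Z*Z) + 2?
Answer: -68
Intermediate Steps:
D(Z) = 2 + 2*Z**2 (D(Z) = (Z**2 + Z**2) + 2 = 2*Z**2 + 2 = 2 + 2*Z**2)
m = -5 (m = -6 + 1 = -5)
K(I) = 6 + I
u(Q, P) = P*Q
u(D(4), -2)*K(m) = (-2*(2 + 2*4**2))*(6 - 5) = -2*(2 + 2*16)*1 = -2*(2 + 32)*1 = -2*34*1 = -68*1 = -68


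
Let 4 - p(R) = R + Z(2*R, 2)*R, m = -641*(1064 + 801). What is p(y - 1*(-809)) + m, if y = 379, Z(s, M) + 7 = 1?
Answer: -1189521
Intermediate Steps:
Z(s, M) = -6 (Z(s, M) = -7 + 1 = -6)
m = -1195465 (m = -641*1865 = -1195465)
p(R) = 4 + 5*R (p(R) = 4 - (R - 6*R) = 4 - (-5)*R = 4 + 5*R)
p(y - 1*(-809)) + m = (4 + 5*(379 - 1*(-809))) - 1195465 = (4 + 5*(379 + 809)) - 1195465 = (4 + 5*1188) - 1195465 = (4 + 5940) - 1195465 = 5944 - 1195465 = -1189521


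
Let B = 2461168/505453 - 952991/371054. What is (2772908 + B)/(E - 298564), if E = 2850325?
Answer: 520060318143310645/478583687707590582 ≈ 1.0867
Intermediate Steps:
B = 431534071149/187550357462 (B = 2461168*(1/505453) - 952991*1/371054 = 2461168/505453 - 952991/371054 = 431534071149/187550357462 ≈ 2.3009)
(2772908 + B)/(E - 298564) = (2772908 + 431534071149/187550357462)/(2850325 - 298564) = (520060318143310645/187550357462)/2551761 = (520060318143310645/187550357462)*(1/2551761) = 520060318143310645/478583687707590582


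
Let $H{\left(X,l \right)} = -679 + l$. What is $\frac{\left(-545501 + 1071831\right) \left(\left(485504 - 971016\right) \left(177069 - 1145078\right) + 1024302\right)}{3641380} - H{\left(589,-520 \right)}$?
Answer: $\frac{12368255465597246}{182069} \approx 6.7932 \cdot 10^{10}$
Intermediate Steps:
$\frac{\left(-545501 + 1071831\right) \left(\left(485504 - 971016\right) \left(177069 - 1145078\right) + 1024302\right)}{3641380} - H{\left(589,-520 \right)} = \frac{\left(-545501 + 1071831\right) \left(\left(485504 - 971016\right) \left(177069 - 1145078\right) + 1024302\right)}{3641380} - \left(-679 - 520\right) = 526330 \left(\left(-485512\right) \left(-968009\right) + 1024302\right) \frac{1}{3641380} - -1199 = 526330 \left(469979985608 + 1024302\right) \frac{1}{3641380} + 1199 = 526330 \cdot 469981009910 \cdot \frac{1}{3641380} + 1199 = 247365104945930300 \cdot \frac{1}{3641380} + 1199 = \frac{12368255247296515}{182069} + 1199 = \frac{12368255465597246}{182069}$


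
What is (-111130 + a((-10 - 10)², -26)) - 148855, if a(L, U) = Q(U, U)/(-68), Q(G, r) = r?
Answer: -8839477/34 ≈ -2.5998e+5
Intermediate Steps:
a(L, U) = -U/68 (a(L, U) = U/(-68) = U*(-1/68) = -U/68)
(-111130 + a((-10 - 10)², -26)) - 148855 = (-111130 - 1/68*(-26)) - 148855 = (-111130 + 13/34) - 148855 = -3778407/34 - 148855 = -8839477/34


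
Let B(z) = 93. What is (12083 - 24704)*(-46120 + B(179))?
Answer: 580906767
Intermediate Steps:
(12083 - 24704)*(-46120 + B(179)) = (12083 - 24704)*(-46120 + 93) = -12621*(-46027) = 580906767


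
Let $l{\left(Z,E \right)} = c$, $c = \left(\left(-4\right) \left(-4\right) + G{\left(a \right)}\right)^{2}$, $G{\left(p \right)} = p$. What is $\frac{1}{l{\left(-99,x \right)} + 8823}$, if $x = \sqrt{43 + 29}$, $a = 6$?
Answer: $\frac{1}{9307} \approx 0.00010745$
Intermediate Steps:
$x = 6 \sqrt{2}$ ($x = \sqrt{72} = 6 \sqrt{2} \approx 8.4853$)
$c = 484$ ($c = \left(\left(-4\right) \left(-4\right) + 6\right)^{2} = \left(16 + 6\right)^{2} = 22^{2} = 484$)
$l{\left(Z,E \right)} = 484$
$\frac{1}{l{\left(-99,x \right)} + 8823} = \frac{1}{484 + 8823} = \frac{1}{9307}$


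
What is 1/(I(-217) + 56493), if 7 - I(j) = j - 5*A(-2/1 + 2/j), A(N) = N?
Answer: 217/12305409 ≈ 1.7635e-5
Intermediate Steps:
I(j) = -3 - j + 10/j (I(j) = 7 - (j - 5*(-2/1 + 2/j)) = 7 - (j - 5*(-2*1 + 2/j)) = 7 - (j - 5*(-2 + 2/j)) = 7 - (j + (10 - 10/j)) = 7 - (10 + j - 10/j) = 7 + (-10 - j + 10/j) = -3 - j + 10/j)
1/(I(-217) + 56493) = 1/((-3 - 1*(-217) + 10/(-217)) + 56493) = 1/((-3 + 217 + 10*(-1/217)) + 56493) = 1/((-3 + 217 - 10/217) + 56493) = 1/(46428/217 + 56493) = 1/(12305409/217) = 217/12305409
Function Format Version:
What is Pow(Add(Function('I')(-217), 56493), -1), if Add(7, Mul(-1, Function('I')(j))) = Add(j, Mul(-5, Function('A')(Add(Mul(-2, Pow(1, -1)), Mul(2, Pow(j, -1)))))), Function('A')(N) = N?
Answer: Rational(217, 12305409) ≈ 1.7635e-5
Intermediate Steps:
Function('I')(j) = Add(-3, Mul(-1, j), Mul(10, Pow(j, -1))) (Function('I')(j) = Add(7, Mul(-1, Add(j, Mul(-5, Add(Mul(-2, Pow(1, -1)), Mul(2, Pow(j, -1))))))) = Add(7, Mul(-1, Add(j, Mul(-5, Add(Mul(-2, 1), Mul(2, Pow(j, -1))))))) = Add(7, Mul(-1, Add(j, Mul(-5, Add(-2, Mul(2, Pow(j, -1))))))) = Add(7, Mul(-1, Add(j, Add(10, Mul(-10, Pow(j, -1)))))) = Add(7, Mul(-1, Add(10, j, Mul(-10, Pow(j, -1))))) = Add(7, Add(-10, Mul(-1, j), Mul(10, Pow(j, -1)))) = Add(-3, Mul(-1, j), Mul(10, Pow(j, -1))))
Pow(Add(Function('I')(-217), 56493), -1) = Pow(Add(Add(-3, Mul(-1, -217), Mul(10, Pow(-217, -1))), 56493), -1) = Pow(Add(Add(-3, 217, Mul(10, Rational(-1, 217))), 56493), -1) = Pow(Add(Add(-3, 217, Rational(-10, 217)), 56493), -1) = Pow(Add(Rational(46428, 217), 56493), -1) = Pow(Rational(12305409, 217), -1) = Rational(217, 12305409)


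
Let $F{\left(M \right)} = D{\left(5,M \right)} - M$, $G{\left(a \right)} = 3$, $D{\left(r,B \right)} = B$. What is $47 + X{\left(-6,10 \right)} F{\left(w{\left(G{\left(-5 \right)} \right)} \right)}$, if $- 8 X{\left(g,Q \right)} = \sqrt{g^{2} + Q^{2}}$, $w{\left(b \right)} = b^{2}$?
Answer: $47$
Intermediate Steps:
$F{\left(M \right)} = 0$ ($F{\left(M \right)} = M - M = 0$)
$X{\left(g,Q \right)} = - \frac{\sqrt{Q^{2} + g^{2}}}{8}$ ($X{\left(g,Q \right)} = - \frac{\sqrt{g^{2} + Q^{2}}}{8} = - \frac{\sqrt{Q^{2} + g^{2}}}{8}$)
$47 + X{\left(-6,10 \right)} F{\left(w{\left(G{\left(-5 \right)} \right)} \right)} = 47 + - \frac{\sqrt{10^{2} + \left(-6\right)^{2}}}{8} \cdot 0 = 47 + - \frac{\sqrt{100 + 36}}{8} \cdot 0 = 47 + - \frac{\sqrt{136}}{8} \cdot 0 = 47 + - \frac{2 \sqrt{34}}{8} \cdot 0 = 47 + - \frac{\sqrt{34}}{4} \cdot 0 = 47 + 0 = 47$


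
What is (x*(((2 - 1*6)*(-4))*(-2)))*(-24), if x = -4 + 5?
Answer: 768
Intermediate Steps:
x = 1
(x*(((2 - 1*6)*(-4))*(-2)))*(-24) = (1*(((2 - 1*6)*(-4))*(-2)))*(-24) = (1*(((2 - 6)*(-4))*(-2)))*(-24) = (1*(-4*(-4)*(-2)))*(-24) = (1*(16*(-2)))*(-24) = (1*(-32))*(-24) = -32*(-24) = 768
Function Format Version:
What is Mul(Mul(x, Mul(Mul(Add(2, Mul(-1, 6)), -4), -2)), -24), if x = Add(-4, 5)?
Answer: 768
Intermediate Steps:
x = 1
Mul(Mul(x, Mul(Mul(Add(2, Mul(-1, 6)), -4), -2)), -24) = Mul(Mul(1, Mul(Mul(Add(2, Mul(-1, 6)), -4), -2)), -24) = Mul(Mul(1, Mul(Mul(Add(2, -6), -4), -2)), -24) = Mul(Mul(1, Mul(Mul(-4, -4), -2)), -24) = Mul(Mul(1, Mul(16, -2)), -24) = Mul(Mul(1, -32), -24) = Mul(-32, -24) = 768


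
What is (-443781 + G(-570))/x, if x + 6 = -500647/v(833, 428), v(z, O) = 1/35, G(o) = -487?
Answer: 444268/17522651 ≈ 0.025354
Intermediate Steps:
v(z, O) = 1/35
x = -17522651 (x = -6 - 500647/1/35 = -6 - 500647*35 = -6 - 17522645 = -17522651)
(-443781 + G(-570))/x = (-443781 - 487)/(-17522651) = -444268*(-1/17522651) = 444268/17522651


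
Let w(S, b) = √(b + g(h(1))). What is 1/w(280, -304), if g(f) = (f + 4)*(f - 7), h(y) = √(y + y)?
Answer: -I*√3/(3*√(110 + √2)) ≈ -0.054698*I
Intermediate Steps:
h(y) = √2*√y (h(y) = √(2*y) = √2*√y)
g(f) = (-7 + f)*(4 + f) (g(f) = (4 + f)*(-7 + f) = (-7 + f)*(4 + f))
w(S, b) = √(-26 + b - 3*√2) (w(S, b) = √(b + (-28 + (√2*√1)² - 3*√2*√1)) = √(b + (-28 + (√2*1)² - 3*√2)) = √(b + (-28 + (√2)² - 3*√2)) = √(b + (-28 + 2 - 3*√2)) = √(b + (-26 - 3*√2)) = √(-26 + b - 3*√2))
1/w(280, -304) = 1/(√(-26 - 304 - 3*√2)) = 1/(√(-330 - 3*√2)) = (-330 - 3*√2)^(-½)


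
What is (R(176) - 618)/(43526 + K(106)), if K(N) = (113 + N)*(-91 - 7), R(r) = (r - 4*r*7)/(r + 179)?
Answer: -112071/3916360 ≈ -0.028616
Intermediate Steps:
R(r) = -27*r/(179 + r) (R(r) = (r - 28*r)/(179 + r) = (-27*r)/(179 + r) = -27*r/(179 + r))
K(N) = -11074 - 98*N (K(N) = (113 + N)*(-98) = -11074 - 98*N)
(R(176) - 618)/(43526 + K(106)) = (-27*176/(179 + 176) - 618)/(43526 + (-11074 - 98*106)) = (-27*176/355 - 618)/(43526 + (-11074 - 10388)) = (-27*176*1/355 - 618)/(43526 - 21462) = (-4752/355 - 618)/22064 = -224142/355*1/22064 = -112071/3916360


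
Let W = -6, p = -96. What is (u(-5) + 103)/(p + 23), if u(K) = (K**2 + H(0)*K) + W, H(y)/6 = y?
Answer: -122/73 ≈ -1.6712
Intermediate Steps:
H(y) = 6*y
u(K) = -6 + K**2 (u(K) = (K**2 + (6*0)*K) - 6 = (K**2 + 0*K) - 6 = (K**2 + 0) - 6 = K**2 - 6 = -6 + K**2)
(u(-5) + 103)/(p + 23) = ((-6 + (-5)**2) + 103)/(-96 + 23) = ((-6 + 25) + 103)/(-73) = -(19 + 103)/73 = -1/73*122 = -122/73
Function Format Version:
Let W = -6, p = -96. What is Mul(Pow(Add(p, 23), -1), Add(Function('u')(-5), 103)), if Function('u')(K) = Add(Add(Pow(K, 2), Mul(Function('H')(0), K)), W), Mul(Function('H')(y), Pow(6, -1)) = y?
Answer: Rational(-122, 73) ≈ -1.6712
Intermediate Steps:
Function('H')(y) = Mul(6, y)
Function('u')(K) = Add(-6, Pow(K, 2)) (Function('u')(K) = Add(Add(Pow(K, 2), Mul(Mul(6, 0), K)), -6) = Add(Add(Pow(K, 2), Mul(0, K)), -6) = Add(Add(Pow(K, 2), 0), -6) = Add(Pow(K, 2), -6) = Add(-6, Pow(K, 2)))
Mul(Pow(Add(p, 23), -1), Add(Function('u')(-5), 103)) = Mul(Pow(Add(-96, 23), -1), Add(Add(-6, Pow(-5, 2)), 103)) = Mul(Pow(-73, -1), Add(Add(-6, 25), 103)) = Mul(Rational(-1, 73), Add(19, 103)) = Mul(Rational(-1, 73), 122) = Rational(-122, 73)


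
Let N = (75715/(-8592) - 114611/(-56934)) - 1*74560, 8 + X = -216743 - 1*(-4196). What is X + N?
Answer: -23408893283803/81529488 ≈ -2.8712e+5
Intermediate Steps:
X = -212555 (X = -8 + (-216743 - 1*(-4196)) = -8 + (-216743 + 4196) = -8 - 212547 = -212555)
N = -6079392961963/81529488 (N = (75715*(-1/8592) - 114611*(-1/56934)) - 74560 = (-75715/8592 + 114611/56934) - 74560 = -554336683/81529488 - 74560 = -6079392961963/81529488 ≈ -74567.)
X + N = -212555 - 6079392961963/81529488 = -23408893283803/81529488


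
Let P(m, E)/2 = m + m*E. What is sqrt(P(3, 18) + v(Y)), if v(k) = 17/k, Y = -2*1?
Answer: sqrt(422)/2 ≈ 10.271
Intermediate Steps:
P(m, E) = 2*m + 2*E*m (P(m, E) = 2*(m + m*E) = 2*(m + E*m) = 2*m + 2*E*m)
Y = -2
sqrt(P(3, 18) + v(Y)) = sqrt(2*3*(1 + 18) + 17/(-2)) = sqrt(2*3*19 + 17*(-1/2)) = sqrt(114 - 17/2) = sqrt(211/2) = sqrt(422)/2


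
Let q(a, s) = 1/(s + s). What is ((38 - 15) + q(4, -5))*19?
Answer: 4351/10 ≈ 435.10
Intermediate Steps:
q(a, s) = 1/(2*s)
((38 - 15) + q(4, -5))*19 = ((38 - 15) + (½)/(-5))*19 = (23 + (½)*(-⅕))*19 = (23 - ⅒)*19 = (229/10)*19 = 4351/10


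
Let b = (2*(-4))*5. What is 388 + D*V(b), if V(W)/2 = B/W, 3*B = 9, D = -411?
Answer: 8993/20 ≈ 449.65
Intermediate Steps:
b = -40 (b = -8*5 = -40)
B = 3 (B = (⅓)*9 = 3)
V(W) = 6/W (V(W) = 2*(3/W) = 6/W)
388 + D*V(b) = 388 - 2466/(-40) = 388 - 2466*(-1)/40 = 388 - 411*(-3/20) = 388 + 1233/20 = 8993/20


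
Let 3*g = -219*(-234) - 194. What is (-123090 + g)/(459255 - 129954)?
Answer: -318218/987903 ≈ -0.32211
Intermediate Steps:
g = 51052/3 (g = (-219*(-234) - 194)/3 = (51246 - 194)/3 = (⅓)*51052 = 51052/3 ≈ 17017.)
(-123090 + g)/(459255 - 129954) = (-123090 + 51052/3)/(459255 - 129954) = -318218/3/329301 = -318218/3*1/329301 = -318218/987903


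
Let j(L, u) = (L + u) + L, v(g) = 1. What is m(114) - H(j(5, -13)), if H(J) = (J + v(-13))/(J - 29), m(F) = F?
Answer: 1823/16 ≈ 113.94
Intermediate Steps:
j(L, u) = u + 2*L
H(J) = (1 + J)/(-29 + J) (H(J) = (J + 1)/(J - 29) = (1 + J)/(-29 + J))
m(114) - H(j(5, -13)) = 114 - (1 + (-13 + 2*5))/(-29 + (-13 + 2*5)) = 114 - (1 + (-13 + 10))/(-29 + (-13 + 10)) = 114 - (1 - 3)/(-29 - 3) = 114 - (-2)/(-32) = 114 - (-1)*(-2)/32 = 114 - 1*1/16 = 114 - 1/16 = 1823/16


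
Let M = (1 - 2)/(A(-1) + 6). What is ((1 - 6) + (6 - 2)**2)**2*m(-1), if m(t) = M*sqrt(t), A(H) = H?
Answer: -121*I/5 ≈ -24.2*I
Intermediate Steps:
M = -1/5 (M = (1 - 2)/(-1 + 6) = -1/5 ≈ -0.20000)
m(t) = -sqrt(t)/5
((1 - 6) + (6 - 2)**2)**2*m(-1) = ((1 - 6) + (6 - 2)**2)**2*(-I/5) = (-5 + 4**2)**2*(-I/5) = (-5 + 16)**2*(-I/5) = 11**2*(-I/5) = 121*(-I/5) = -121*I/5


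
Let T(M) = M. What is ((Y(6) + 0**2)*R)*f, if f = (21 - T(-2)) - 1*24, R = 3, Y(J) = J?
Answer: -18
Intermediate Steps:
f = -1 (f = (21 - 1*(-2)) - 1*24 = (21 + 2) - 24 = 23 - 24 = -1)
((Y(6) + 0**2)*R)*f = ((6 + 0**2)*3)*(-1) = ((6 + 0)*3)*(-1) = (6*3)*(-1) = 18*(-1) = -18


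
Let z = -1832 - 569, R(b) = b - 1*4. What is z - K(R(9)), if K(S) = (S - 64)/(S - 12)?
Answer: -16866/7 ≈ -2409.4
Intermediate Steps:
R(b) = -4 + b (R(b) = b - 4 = -4 + b)
z = -2401
K(S) = (-64 + S)/(-12 + S)
z - K(R(9)) = -2401 - (-64 + (-4 + 9))/(-12 + (-4 + 9)) = -2401 - (-64 + 5)/(-12 + 5) = -2401 - (-59)/(-7) = -2401 - (-1)*(-59)/7 = -2401 - 1*59/7 = -2401 - 59/7 = -16866/7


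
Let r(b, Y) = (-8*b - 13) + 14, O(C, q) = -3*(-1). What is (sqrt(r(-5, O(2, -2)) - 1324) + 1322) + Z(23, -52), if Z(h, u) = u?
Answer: 1270 + I*sqrt(1283) ≈ 1270.0 + 35.819*I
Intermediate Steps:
O(C, q) = 3
r(b, Y) = 1 - 8*b (r(b, Y) = (-13 - 8*b) + 14 = 1 - 8*b)
(sqrt(r(-5, O(2, -2)) - 1324) + 1322) + Z(23, -52) = (sqrt((1 - 8*(-5)) - 1324) + 1322) - 52 = (sqrt((1 + 40) - 1324) + 1322) - 52 = (sqrt(41 - 1324) + 1322) - 52 = (sqrt(-1283) + 1322) - 52 = (I*sqrt(1283) + 1322) - 52 = (1322 + I*sqrt(1283)) - 52 = 1270 + I*sqrt(1283)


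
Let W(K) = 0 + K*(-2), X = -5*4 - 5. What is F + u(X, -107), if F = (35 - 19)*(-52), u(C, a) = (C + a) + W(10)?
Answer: -984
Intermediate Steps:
X = -25 (X = -20 - 5 = -25)
W(K) = -2*K (W(K) = 0 - 2*K = -2*K)
u(C, a) = -20 + C + a (u(C, a) = (C + a) - 2*10 = (C + a) - 20 = -20 + C + a)
F = -832 (F = 16*(-52) = -832)
F + u(X, -107) = -832 + (-20 - 25 - 107) = -832 - 152 = -984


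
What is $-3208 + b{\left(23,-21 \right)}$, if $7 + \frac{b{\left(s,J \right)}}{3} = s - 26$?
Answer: $-3238$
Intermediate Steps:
$b{\left(s,J \right)} = -99 + 3 s$ ($b{\left(s,J \right)} = -21 + 3 \left(s - 26\right) = -21 + 3 \left(-26 + s\right) = -21 + \left(-78 + 3 s\right) = -99 + 3 s$)
$-3208 + b{\left(23,-21 \right)} = -3208 + \left(-99 + 3 \cdot 23\right) = -3208 + \left(-99 + 69\right) = -3208 - 30 = -3238$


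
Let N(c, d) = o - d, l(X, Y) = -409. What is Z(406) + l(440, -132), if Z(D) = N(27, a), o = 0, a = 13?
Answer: -422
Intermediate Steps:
N(c, d) = -d (N(c, d) = 0 - d = -d)
Z(D) = -13 (Z(D) = -1*13 = -13)
Z(406) + l(440, -132) = -13 - 409 = -422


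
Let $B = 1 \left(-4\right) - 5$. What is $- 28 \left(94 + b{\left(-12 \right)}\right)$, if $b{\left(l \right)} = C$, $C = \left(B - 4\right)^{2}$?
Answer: $-7364$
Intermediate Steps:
$B = -9$ ($B = -4 - 5 = -9$)
$C = 169$ ($C = \left(-9 - 4\right)^{2} = \left(-13\right)^{2} = 169$)
$b{\left(l \right)} = 169$
$- 28 \left(94 + b{\left(-12 \right)}\right) = - 28 \left(94 + 169\right) = \left(-28\right) 263 = -7364$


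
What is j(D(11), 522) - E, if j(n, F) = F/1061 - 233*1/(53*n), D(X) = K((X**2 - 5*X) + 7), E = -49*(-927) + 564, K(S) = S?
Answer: -188775276478/4105009 ≈ -45987.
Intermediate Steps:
E = 45987 (E = 45423 + 564 = 45987)
D(X) = 7 + X**2 - 5*X (D(X) = (X**2 - 5*X) + 7 = 7 + X**2 - 5*X)
j(n, F) = -233/(53*n) + F/1061 (j(n, F) = F*(1/1061) - 233*1/(53*n) = F/1061 - 233/(53*n) = -233/(53*n) + F/1061)
j(D(11), 522) - E = (-233/(53*(7 + 11**2 - 5*11)) + (1/1061)*522) - 1*45987 = (-233/(53*(7 + 121 - 55)) + 522/1061) - 45987 = (-233/53/73 + 522/1061) - 45987 = (-233/53*1/73 + 522/1061) - 45987 = (-233/3869 + 522/1061) - 45987 = 1772405/4105009 - 45987 = -188775276478/4105009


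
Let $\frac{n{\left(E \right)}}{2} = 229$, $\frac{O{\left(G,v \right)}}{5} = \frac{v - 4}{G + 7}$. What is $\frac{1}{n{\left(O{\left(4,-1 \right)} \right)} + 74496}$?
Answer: $\frac{1}{74954} \approx 1.3342 \cdot 10^{-5}$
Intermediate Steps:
$O{\left(G,v \right)} = \frac{5 \left(-4 + v\right)}{7 + G}$ ($O{\left(G,v \right)} = 5 \frac{v - 4}{G + 7} = 5 \frac{-4 + v}{7 + G} = \frac{5 \left(-4 + v\right)}{7 + G}$)
$n{\left(E \right)} = 458$ ($n{\left(E \right)} = 2 \cdot 229 = 458$)
$\frac{1}{n{\left(O{\left(4,-1 \right)} \right)} + 74496} = \frac{1}{458 + 74496} = \frac{1}{74954}$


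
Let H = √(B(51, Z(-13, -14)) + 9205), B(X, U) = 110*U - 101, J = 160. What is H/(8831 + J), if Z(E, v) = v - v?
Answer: 4*√569/8991 ≈ 0.010612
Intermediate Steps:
Z(E, v) = 0
B(X, U) = -101 + 110*U
H = 4*√569 (H = √((-101 + 110*0) + 9205) = √((-101 + 0) + 9205) = √(-101 + 9205) = √9104 = 4*√569 ≈ 95.415)
H/(8831 + J) = (4*√569)/(8831 + 160) = (4*√569)/8991 = (4*√569)*(1/8991) = 4*√569/8991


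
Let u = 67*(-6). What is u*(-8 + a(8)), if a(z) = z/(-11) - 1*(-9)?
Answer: -1206/11 ≈ -109.64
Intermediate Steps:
a(z) = 9 - z/11 (a(z) = z*(-1/11) + 9 = -z/11 + 9 = 9 - z/11)
u = -402
u*(-8 + a(8)) = -402*(-8 + (9 - 1/11*8)) = -402*(-8 + (9 - 8/11)) = -402*(-8 + 91/11) = -402*3/11 = -1206/11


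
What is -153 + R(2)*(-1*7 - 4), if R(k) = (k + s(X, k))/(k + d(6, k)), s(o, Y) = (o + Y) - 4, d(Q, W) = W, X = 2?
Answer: -317/2 ≈ -158.50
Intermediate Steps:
s(o, Y) = -4 + Y + o (s(o, Y) = (Y + o) - 4 = -4 + Y + o)
R(k) = (-2 + 2*k)/(2*k) (R(k) = (k + (-4 + k + 2))/(k + k) = (k + (-2 + k))/((2*k)) = (-2 + 2*k)*(1/(2*k)) = (-2 + 2*k)/(2*k))
-153 + R(2)*(-1*7 - 4) = -153 + ((-1 + 2)/2)*(-1*7 - 4) = -153 + ((½)*1)*(-7 - 4) = -153 + (½)*(-11) = -153 - 11/2 = -317/2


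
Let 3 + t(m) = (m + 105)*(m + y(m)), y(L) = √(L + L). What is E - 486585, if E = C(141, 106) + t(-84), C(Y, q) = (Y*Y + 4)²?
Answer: 394924873 + 42*I*√42 ≈ 3.9493e+8 + 272.19*I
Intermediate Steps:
y(L) = √2*√L (y(L) = √(2*L) = √2*√L)
C(Y, q) = (4 + Y²)² (C(Y, q) = (Y² + 4)² = (4 + Y²)²)
t(m) = -3 + (105 + m)*(m + √2*√m) (t(m) = -3 + (m + 105)*(m + √2*√m) = -3 + (105 + m)*(m + √2*√m))
E = 395411458 + 42*I*√42 (E = (4 + 141²)² + (-3 + (-84)² + 105*(-84) + √2*(-84)^(3/2) + 105*√2*√(-84)) = (4 + 19881)² + (-3 + 7056 - 8820 + √2*(-168*I*√21) + 105*√2*(2*I*√21)) = 19885² + (-3 + 7056 - 8820 - 168*I*√42 + 210*I*√42) = 395413225 + (-1767 + 42*I*√42) = 395411458 + 42*I*√42 ≈ 3.9541e+8 + 272.19*I)
E - 486585 = (395411458 + 42*I*√42) - 486585 = 394924873 + 42*I*√42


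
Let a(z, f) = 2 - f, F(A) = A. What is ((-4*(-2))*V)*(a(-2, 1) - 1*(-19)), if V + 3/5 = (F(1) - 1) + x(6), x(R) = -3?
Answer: -576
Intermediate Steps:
V = -18/5 (V = -3/5 + ((1 - 1) - 3) = -3/5 + (0 - 3) = -3/5 - 3 = -18/5 ≈ -3.6000)
((-4*(-2))*V)*(a(-2, 1) - 1*(-19)) = (-4*(-2)*(-18/5))*((2 - 1*1) - 1*(-19)) = (8*(-18/5))*((2 - 1) + 19) = -144*(1 + 19)/5 = -144/5*20 = -576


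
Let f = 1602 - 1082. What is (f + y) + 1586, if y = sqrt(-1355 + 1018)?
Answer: 2106 + I*sqrt(337) ≈ 2106.0 + 18.358*I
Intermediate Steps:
f = 520
y = I*sqrt(337) (y = sqrt(-337) = I*sqrt(337) ≈ 18.358*I)
(f + y) + 1586 = (520 + I*sqrt(337)) + 1586 = 2106 + I*sqrt(337)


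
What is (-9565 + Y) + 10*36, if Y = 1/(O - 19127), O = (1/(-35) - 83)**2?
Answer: -137943728720/14985739 ≈ -9205.0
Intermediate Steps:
O = 8444836/1225 (O = (-1/35 - 83)**2 = (-2906/35)**2 = 8444836/1225 ≈ 6893.7)
Y = -1225/14985739 (Y = 1/(8444836/1225 - 19127) = 1/(-14985739/1225) = -1225/14985739 ≈ -8.1744e-5)
(-9565 + Y) + 10*36 = (-9565 - 1225/14985739) + 10*36 = -143338594760/14985739 + 360 = -137943728720/14985739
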